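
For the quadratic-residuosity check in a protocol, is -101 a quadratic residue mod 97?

Reduce the numerator: -101 ≡ 93 (mod 97), so (-101/97) = (93/97).
93 ≡ 1 (mod 4), so quadratic reciprocity gives (93/97) = (97/93). Reduce: 97 ≡ 4 (mod 93). Now have (4/93).
Factor out 2: 4 = 2^2. Since 93 ≡ 5 (mod 8), (2/93) = -1, and (2/93)^2 = +1. Now have (1/93).
(1/93) = 1. Collecting the sign factors: 1.
The Legendre symbol is 1, so x^2 ≡ -101 (mod 97) has solution.

yes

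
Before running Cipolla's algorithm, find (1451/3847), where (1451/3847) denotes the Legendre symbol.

1

Both 1451 ≡ 3 and 3847 ≡ 3 (mod 4), so reciprocity gives (1451/3847) = -(3847/1451). Reduce: 3847 ≡ 945 (mod 1451). Now have -(945/1451).
945 ≡ 1 (mod 4), so quadratic reciprocity gives (945/1451) = (1451/945). Reduce: 1451 ≡ 506 (mod 945). Now have -(506/945).
Factor out 2: 506 = 2·253. Since 945 ≡ 1 (mod 8), (2/945) = +1. Now have -(253/945).
253 ≡ 1 (mod 4), so quadratic reciprocity gives (253/945) = (945/253). Reduce: 945 ≡ 186 (mod 253). Now have -(186/253).
Factor out 2: 186 = 2·93. Since 253 ≡ 5 (mod 8), (2/253) = -1. Now have (93/253).
93 ≡ 1 (mod 4), so quadratic reciprocity gives (93/253) = (253/93). Reduce: 253 ≡ 67 (mod 93). Now have (67/93).
93 ≡ 1 (mod 4), so quadratic reciprocity gives (67/93) = (93/67). Reduce: 93 ≡ 26 (mod 67). Now have (26/67).
Factor out 2: 26 = 2·13. Since 67 ≡ 3 (mod 8), (2/67) = -1. Now have -(13/67).
13 ≡ 1 (mod 4), so quadratic reciprocity gives (13/67) = (67/13). Reduce: 67 ≡ 2 (mod 13). Now have -(2/13).
Factor out 2: 2 = 2. Since 13 ≡ 5 (mod 8), (2/13) = -1. Now have (1/13).
(1/13) = 1. Collecting the sign factors: 1.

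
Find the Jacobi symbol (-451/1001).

0

(-451/1001)
  = (451/1001)    [1001 ≡ 1 mod 4 ⇒ (-1/1001) = +1]
  = (1001/451)    [QR: 1001 ≡ 1 mod 4, sign kept]
  = (99/451)    [1001 ≡ 99 mod 451]
  = -(451/99)    [QR: both ≡ 3 mod 4, sign flips]
  = -(55/99)    [451 ≡ 55 mod 99]
  = (99/55)    [QR: both ≡ 3 mod 4, sign flips]
  = (44/55)    [99 ≡ 44 mod 55]
  = (11/55)    [55 ≡ 7 mod 8 ⇒ (2/55)^2 = +1]
  = -(55/11)    [QR: both ≡ 3 mod 4, sign flips]
  = -(0/11)    [55 ≡ 0 mod 11]
  = 0    [numerator 0, gcd > 1]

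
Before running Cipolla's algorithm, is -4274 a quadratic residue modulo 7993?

no

Pull out -1: (-4274/7993) = (-1/7993)·(4274/7993). Since 7993 ≡ 1 (mod 4), (-1/7993) = +1. Now have (4274/7993).
Factor out 2: 4274 = 2·2137. Since 7993 ≡ 1 (mod 8), (2/7993) = +1. Now have (2137/7993).
2137 ≡ 1 (mod 4), so quadratic reciprocity gives (2137/7993) = (7993/2137). Reduce: 7993 ≡ 1582 (mod 2137). Now have (1582/2137).
Factor out 2: 1582 = 2·791. Since 2137 ≡ 1 (mod 8), (2/2137) = +1. Now have (791/2137).
2137 ≡ 1 (mod 4), so quadratic reciprocity gives (791/2137) = (2137/791). Reduce: 2137 ≡ 555 (mod 791). Now have (555/791).
Both 555 ≡ 3 and 791 ≡ 3 (mod 4), so reciprocity gives (555/791) = -(791/555). Reduce: 791 ≡ 236 (mod 555). Now have -(236/555).
Factor out 2: 236 = 2^2·59. Since 555 ≡ 3 (mod 8), (2/555) = -1, and (2/555)^2 = +1. Now have -(59/555).
Both 59 ≡ 3 and 555 ≡ 3 (mod 4), so reciprocity gives (59/555) = -(555/59). Reduce: 555 ≡ 24 (mod 59). Now have (24/59).
Factor out 2: 24 = 2^3·3. Since 59 ≡ 3 (mod 8), (2/59) = -1, and (2/59)^3 = -1. Now have -(3/59).
Both 3 ≡ 3 and 59 ≡ 3 (mod 4), so reciprocity gives (3/59) = -(59/3). Reduce: 59 ≡ 2 (mod 3). Now have (2/3).
Factor out 2: 2 = 2. Since 3 ≡ 3 (mod 8), (2/3) = -1. Now have -(1/3).
(1/3) = 1. Collecting the sign factors: -1.
(-4274/7993) = -1, and 7993 is prime, so -4274 is not a quadratic residue mod 7993.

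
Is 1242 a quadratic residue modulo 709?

yes

Reduce the numerator: 1242 ≡ 533 (mod 709), so (1242/709) = (533/709).
533 ≡ 1 (mod 4), so quadratic reciprocity gives (533/709) = (709/533). Reduce: 709 ≡ 176 (mod 533). Now have (176/533).
Factor out 2: 176 = 2^4·11. Since 533 ≡ 5 (mod 8), (2/533) = -1, and (2/533)^4 = +1. Now have (11/533).
533 ≡ 1 (mod 4), so quadratic reciprocity gives (11/533) = (533/11). Reduce: 533 ≡ 5 (mod 11). Now have (5/11).
5 ≡ 1 (mod 4), so quadratic reciprocity gives (5/11) = (11/5). Reduce: 11 ≡ 1 (mod 5). Now have (1/5).
(1/5) = 1. Collecting the sign factors: 1.
The Legendre symbol is 1, so x^2 ≡ 1242 (mod 709) has solution.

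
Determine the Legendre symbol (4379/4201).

1

(4379/4201)
  = (178/4201)    [4379 ≡ 178 mod 4201]
  = (89/4201)    [4201 ≡ 1 mod 8 ⇒ (2/4201) = +1]
  = (4201/89)    [QR: 89 ≡ 1 mod 4, sign kept]
  = (18/89)    [4201 ≡ 18 mod 89]
  = (9/89)    [89 ≡ 1 mod 8 ⇒ (2/89) = +1]
  = (89/9)    [QR: 9 ≡ 1 mod 4, sign kept]
  = (8/9)    [89 ≡ 8 mod 9]
  = (1/9)    [9 ≡ 1 mod 8 ⇒ (2/9)^3 = +1]
  = 1    [(1/9) = 1]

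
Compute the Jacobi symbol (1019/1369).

1369 ≡ 1 (mod 4), so quadratic reciprocity gives (1019/1369) = (1369/1019). Reduce: 1369 ≡ 350 (mod 1019). Now have (350/1019).
Factor out 2: 350 = 2·175. Since 1019 ≡ 3 (mod 8), (2/1019) = -1. Now have -(175/1019).
Both 175 ≡ 3 and 1019 ≡ 3 (mod 4), so reciprocity gives (175/1019) = -(1019/175). Reduce: 1019 ≡ 144 (mod 175). Now have (144/175).
Factor out 2: 144 = 2^4·9. Since 175 ≡ 7 (mod 8), (2/175) = +1, and (2/175)^4 = +1. Now have (9/175).
9 ≡ 1 (mod 4), so quadratic reciprocity gives (9/175) = (175/9). Reduce: 175 ≡ 4 (mod 9). Now have (4/9).
Factor out 2: 4 = 2^2. Since 9 ≡ 1 (mod 8), (2/9) = +1, and (2/9)^2 = +1. Now have (1/9).
(1/9) = 1. Collecting the sign factors: 1.

1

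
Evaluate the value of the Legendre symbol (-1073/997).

1

Pull out -1: (-1073/997) = (-1/997)·(1073/997). Since 997 ≡ 1 (mod 4), (-1/997) = +1. Now have (1073/997).
Reduce the numerator: 1073 ≡ 76 (mod 997), so (1073/997) = (76/997).
Factor out 2: 76 = 2^2·19. Since 997 ≡ 5 (mod 8), (2/997) = -1, and (2/997)^2 = +1. Now have (19/997).
997 ≡ 1 (mod 4), so quadratic reciprocity gives (19/997) = (997/19). Reduce: 997 ≡ 9 (mod 19). Now have (9/19).
9 ≡ 1 (mod 4), so quadratic reciprocity gives (9/19) = (19/9). Reduce: 19 ≡ 1 (mod 9). Now have (1/9).
(1/9) = 1. Collecting the sign factors: 1.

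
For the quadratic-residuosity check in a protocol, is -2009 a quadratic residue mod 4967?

(-2009/4967)
  = (2958/4967)    [-2009 ≡ 2958 mod 4967]
  = (1479/4967)    [4967 ≡ 7 mod 8 ⇒ (2/4967) = +1]
  = -(4967/1479)    [QR: both ≡ 3 mod 4, sign flips]
  = -(530/1479)    [4967 ≡ 530 mod 1479]
  = -(265/1479)    [1479 ≡ 7 mod 8 ⇒ (2/1479) = +1]
  = -(1479/265)    [QR: 265 ≡ 1 mod 4, sign kept]
  = -(154/265)    [1479 ≡ 154 mod 265]
  = -(77/265)    [265 ≡ 1 mod 8 ⇒ (2/265) = +1]
  = -(265/77)    [QR: 77 ≡ 1 mod 4, sign kept]
  = -(34/77)    [265 ≡ 34 mod 77]
  = (17/77)    [77 ≡ 5 mod 8 ⇒ (2/77) = -1]
  = (77/17)    [QR: 17 ≡ 1 mod 4, sign kept]
  = (9/17)    [77 ≡ 9 mod 17]
  = (17/9)    [QR: 9 ≡ 1 mod 4, sign kept]
  = (8/9)    [17 ≡ 8 mod 9]
  = (1/9)    [9 ≡ 1 mod 8 ⇒ (2/9)^3 = +1]
  = 1    [(1/9) = 1]
The Legendre symbol is 1, so x^2 ≡ -2009 (mod 4967) has solution.

yes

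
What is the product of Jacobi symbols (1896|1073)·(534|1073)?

1

By multiplicativity, (1896·534|1073) = (1896|1073)·(534|1073).
First factor (1896|1073):
Reduce the numerator: 1896 ≡ 823 (mod 1073), so (1896|1073) = (823|1073).
1073 ≡ 1 (mod 4), so quadratic reciprocity gives (823|1073) = (1073|823). Reduce: 1073 ≡ 250 (mod 823). Now have (250|823).
Factor out 2: 250 = 2·125. Since 823 ≡ 7 (mod 8), (2|823) = +1. Now have (125|823).
125 ≡ 1 (mod 4), so quadratic reciprocity gives (125|823) = (823|125). Reduce: 823 ≡ 73 (mod 125). Now have (73|125).
73 ≡ 1 (mod 4), so quadratic reciprocity gives (73|125) = (125|73). Reduce: 125 ≡ 52 (mod 73). Now have (52|73).
Factor out 2: 52 = 2^2·13. Since 73 ≡ 1 (mod 8), (2|73) = +1, and (2|73)^2 = +1. Now have (13|73).
13 ≡ 1 (mod 4), so quadratic reciprocity gives (13|73) = (73|13). Reduce: 73 ≡ 8 (mod 13). Now have (8|13).
Factor out 2: 8 = 2^3. Since 13 ≡ 5 (mod 8), (2|13) = -1, and (2|13)^3 = -1. Now have -(1|13).
(1|13) = 1. Collecting the sign factors: -1.
Second factor (534|1073):
Factor out 2: 534 = 2·267. Since 1073 ≡ 1 (mod 8), (2|1073) = +1. Now have (267|1073).
1073 ≡ 1 (mod 4), so quadratic reciprocity gives (267|1073) = (1073|267). Reduce: 1073 ≡ 5 (mod 267). Now have (5|267).
5 ≡ 1 (mod 4), so quadratic reciprocity gives (5|267) = (267|5). Reduce: 267 ≡ 2 (mod 5). Now have (2|5).
Factor out 2: 2 = 2. Since 5 ≡ 5 (mod 8), (2|5) = -1. Now have -(1|5).
(1|5) = 1. Collecting the sign factors: -1.
Product: (-1)·(-1) = 1.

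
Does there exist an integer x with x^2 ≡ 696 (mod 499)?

yes

Reduce the numerator: 696 ≡ 197 (mod 499), so (696/499) = (197/499).
197 ≡ 1 (mod 4), so quadratic reciprocity gives (197/499) = (499/197). Reduce: 499 ≡ 105 (mod 197). Now have (105/197).
105 ≡ 1 (mod 4), so quadratic reciprocity gives (105/197) = (197/105). Reduce: 197 ≡ 92 (mod 105). Now have (92/105).
Factor out 2: 92 = 2^2·23. Since 105 ≡ 1 (mod 8), (2/105) = +1, and (2/105)^2 = +1. Now have (23/105).
105 ≡ 1 (mod 4), so quadratic reciprocity gives (23/105) = (105/23). Reduce: 105 ≡ 13 (mod 23). Now have (13/23).
13 ≡ 1 (mod 4), so quadratic reciprocity gives (13/23) = (23/13). Reduce: 23 ≡ 10 (mod 13). Now have (10/13).
Factor out 2: 10 = 2·5. Since 13 ≡ 5 (mod 8), (2/13) = -1. Now have -(5/13).
5 ≡ 1 (mod 4), so quadratic reciprocity gives (5/13) = (13/5). Reduce: 13 ≡ 3 (mod 5). Now have -(3/5).
5 ≡ 1 (mod 4), so quadratic reciprocity gives (3/5) = (5/3). Reduce: 5 ≡ 2 (mod 3). Now have -(2/3).
Factor out 2: 2 = 2. Since 3 ≡ 3 (mod 8), (2/3) = -1. Now have (1/3).
(1/3) = 1. Collecting the sign factors: 1.
(696/499) = 1, and 499 is prime, so 696 is a quadratic residue mod 499.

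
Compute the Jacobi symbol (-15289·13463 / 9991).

-1

By multiplicativity, (-15289·13463 / 9991) = (-15289 / 9991)·(13463 / 9991).
First factor (-15289 / 9991):
Reduce the numerator: -15289 ≡ 4693 (mod 9991), so (-15289 / 9991) = (4693 / 9991).
4693 ≡ 1 (mod 4), so quadratic reciprocity gives (4693 / 9991) = (9991 / 4693). Reduce: 9991 ≡ 605 (mod 4693). Now have (605 / 4693).
605 ≡ 1 (mod 4), so quadratic reciprocity gives (605 / 4693) = (4693 / 605). Reduce: 4693 ≡ 458 (mod 605). Now have (458 / 605).
Factor out 2: 458 = 2·229. Since 605 ≡ 5 (mod 8), (2 / 605) = -1. Now have -(229 / 605).
229 ≡ 1 (mod 4), so quadratic reciprocity gives (229 / 605) = (605 / 229). Reduce: 605 ≡ 147 (mod 229). Now have -(147 / 229).
229 ≡ 1 (mod 4), so quadratic reciprocity gives (147 / 229) = (229 / 147). Reduce: 229 ≡ 82 (mod 147). Now have -(82 / 147).
Factor out 2: 82 = 2·41. Since 147 ≡ 3 (mod 8), (2 / 147) = -1. Now have (41 / 147).
41 ≡ 1 (mod 4), so quadratic reciprocity gives (41 / 147) = (147 / 41). Reduce: 147 ≡ 24 (mod 41). Now have (24 / 41).
Factor out 2: 24 = 2^3·3. Since 41 ≡ 1 (mod 8), (2 / 41) = +1, and (2 / 41)^3 = +1. Now have (3 / 41).
41 ≡ 1 (mod 4), so quadratic reciprocity gives (3 / 41) = (41 / 3). Reduce: 41 ≡ 2 (mod 3). Now have (2 / 3).
Factor out 2: 2 = 2. Since 3 ≡ 3 (mod 8), (2 / 3) = -1. Now have -(1 / 3).
(1 / 3) = 1. Collecting the sign factors: -1.
Second factor (13463 / 9991):
Reduce the numerator: 13463 ≡ 3472 (mod 9991), so (13463 / 9991) = (3472 / 9991).
Factor out 2: 3472 = 2^4·217. Since 9991 ≡ 7 (mod 8), (2 / 9991) = +1, and (2 / 9991)^4 = +1. Now have (217 / 9991).
217 ≡ 1 (mod 4), so quadratic reciprocity gives (217 / 9991) = (9991 / 217). Reduce: 9991 ≡ 9 (mod 217). Now have (9 / 217).
9 ≡ 1 (mod 4), so quadratic reciprocity gives (9 / 217) = (217 / 9). Reduce: 217 ≡ 1 (mod 9). Now have (1 / 9).
(1 / 9) = 1. Collecting the sign factors: 1.
Product: (-1)·(1) = -1.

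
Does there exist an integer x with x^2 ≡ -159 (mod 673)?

Reduce the numerator: -159 ≡ 514 (mod 673), so (-159/673) = (514/673).
Factor out 2: 514 = 2·257. Since 673 ≡ 1 (mod 8), (2/673) = +1. Now have (257/673).
257 ≡ 1 (mod 4), so quadratic reciprocity gives (257/673) = (673/257). Reduce: 673 ≡ 159 (mod 257). Now have (159/257).
257 ≡ 1 (mod 4), so quadratic reciprocity gives (159/257) = (257/159). Reduce: 257 ≡ 98 (mod 159). Now have (98/159).
Factor out 2: 98 = 2·49. Since 159 ≡ 7 (mod 8), (2/159) = +1. Now have (49/159).
49 ≡ 1 (mod 4), so quadratic reciprocity gives (49/159) = (159/49). Reduce: 159 ≡ 12 (mod 49). Now have (12/49).
Factor out 2: 12 = 2^2·3. Since 49 ≡ 1 (mod 8), (2/49) = +1, and (2/49)^2 = +1. Now have (3/49).
49 ≡ 1 (mod 4), so quadratic reciprocity gives (3/49) = (49/3). Reduce: 49 ≡ 1 (mod 3). Now have (1/3).
(1/3) = 1. Collecting the sign factors: 1.
(-159/673) = 1, and 673 is prime, so -159 is a quadratic residue mod 673.

yes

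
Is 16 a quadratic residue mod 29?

Factor out 2: 16 = 2^4. Since 29 ≡ 5 (mod 8), (2/29) = -1, and (2/29)^4 = +1. Now have (1/29).
(1/29) = 1. Collecting the sign factors: 1.
The Legendre symbol is 1, so x^2 ≡ 16 (mod 29) has solution.

yes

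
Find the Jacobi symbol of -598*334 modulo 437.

By multiplicativity, (-598·334|437) = (-598|437)·(334|437).
First factor (-598|437):
(-598|437)
  = (276|437)    [-598 ≡ 276 mod 437]
  = (69|437)    [437 ≡ 5 mod 8 ⇒ (2|437)^2 = +1]
  = (437|69)    [QR: 69 ≡ 1 mod 4, sign kept]
  = (23|69)    [437 ≡ 23 mod 69]
  = (69|23)    [QR: 69 ≡ 1 mod 4, sign kept]
  = (0|23)    [69 ≡ 0 mod 23]
  = 0    [numerator 0, gcd > 1]
Second factor (334|437):
(334|437)
  = -(167|437)    [437 ≡ 5 mod 8 ⇒ (2|437) = -1]
  = -(437|167)    [QR: 437 ≡ 1 mod 4, sign kept]
  = -(103|167)    [437 ≡ 103 mod 167]
  = (167|103)    [QR: both ≡ 3 mod 4, sign flips]
  = (64|103)    [167 ≡ 64 mod 103]
  = (1|103)    [103 ≡ 7 mod 8 ⇒ (2|103)^6 = +1]
  = 1    [(1|103) = 1]
Product: (0)·(1) = 0.

0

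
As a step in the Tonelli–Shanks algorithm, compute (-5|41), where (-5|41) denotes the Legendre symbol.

Reduce the numerator: -5 ≡ 36 (mod 41), so (-5|41) = (36|41).
Factor out 2: 36 = 2^2·9. Since 41 ≡ 1 (mod 8), (2|41) = +1, and (2|41)^2 = +1. Now have (9|41).
9 ≡ 1 (mod 4), so quadratic reciprocity gives (9|41) = (41|9). Reduce: 41 ≡ 5 (mod 9). Now have (5|9).
5 ≡ 1 (mod 4), so quadratic reciprocity gives (5|9) = (9|5). Reduce: 9 ≡ 4 (mod 5). Now have (4|5).
Factor out 2: 4 = 2^2. Since 5 ≡ 5 (mod 8), (2|5) = -1, and (2|5)^2 = +1. Now have (1|5).
(1|5) = 1. Collecting the sign factors: 1.

1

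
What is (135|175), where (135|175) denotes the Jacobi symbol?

0

Both 135 ≡ 3 and 175 ≡ 3 (mod 4), so reciprocity gives (135|175) = -(175|135). Reduce: 175 ≡ 40 (mod 135). Now have -(40|135).
Factor out 2: 40 = 2^3·5. Since 135 ≡ 7 (mod 8), (2|135) = +1, and (2|135)^3 = +1. Now have -(5|135).
5 ≡ 1 (mod 4), so quadratic reciprocity gives (5|135) = (135|5). Reduce: 135 ≡ 0 (mod 5). Now have -(0|5).
The numerator is now 0 with denominator 5 > 1: the symbol is 0.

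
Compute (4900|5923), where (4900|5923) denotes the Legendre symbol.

1

Factor out 2: 4900 = 2^2·1225. Since 5923 ≡ 3 (mod 8), (2|5923) = -1, and (2|5923)^2 = +1. Now have (1225|5923).
1225 ≡ 1 (mod 4), so quadratic reciprocity gives (1225|5923) = (5923|1225). Reduce: 5923 ≡ 1023 (mod 1225). Now have (1023|1225).
1225 ≡ 1 (mod 4), so quadratic reciprocity gives (1023|1225) = (1225|1023). Reduce: 1225 ≡ 202 (mod 1023). Now have (202|1023).
Factor out 2: 202 = 2·101. Since 1023 ≡ 7 (mod 8), (2|1023) = +1. Now have (101|1023).
101 ≡ 1 (mod 4), so quadratic reciprocity gives (101|1023) = (1023|101). Reduce: 1023 ≡ 13 (mod 101). Now have (13|101).
13 ≡ 1 (mod 4), so quadratic reciprocity gives (13|101) = (101|13). Reduce: 101 ≡ 10 (mod 13). Now have (10|13).
Factor out 2: 10 = 2·5. Since 13 ≡ 5 (mod 8), (2|13) = -1. Now have -(5|13).
5 ≡ 1 (mod 4), so quadratic reciprocity gives (5|13) = (13|5). Reduce: 13 ≡ 3 (mod 5). Now have -(3|5).
5 ≡ 1 (mod 4), so quadratic reciprocity gives (3|5) = (5|3). Reduce: 5 ≡ 2 (mod 3). Now have -(2|3).
Factor out 2: 2 = 2. Since 3 ≡ 3 (mod 8), (2|3) = -1. Now have (1|3).
(1|3) = 1. Collecting the sign factors: 1.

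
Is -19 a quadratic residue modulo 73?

yes

(-19/73)
  = (54/73)    [-19 ≡ 54 mod 73]
  = (27/73)    [73 ≡ 1 mod 8 ⇒ (2/73) = +1]
  = (73/27)    [QR: 73 ≡ 1 mod 4, sign kept]
  = (19/27)    [73 ≡ 19 mod 27]
  = -(27/19)    [QR: both ≡ 3 mod 4, sign flips]
  = -(8/19)    [27 ≡ 8 mod 19]
  = (1/19)    [19 ≡ 3 mod 8 ⇒ (2/19)^3 = -1]
  = 1    [(1/19) = 1]
The Legendre symbol is 1, so x^2 ≡ -19 (mod 73) has solution.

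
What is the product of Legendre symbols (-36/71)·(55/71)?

1

By multiplicativity, (-36·55/71) = (-36/71)·(55/71).
First factor (-36/71):
Pull out -1: (-36/71) = (-1/71)·(36/71). Since 71 ≡ 3 (mod 4), (-1/71) = -1. Now have -(36/71).
Factor out 2: 36 = 2^2·9. Since 71 ≡ 7 (mod 8), (2/71) = +1, and (2/71)^2 = +1. Now have -(9/71).
9 ≡ 1 (mod 4), so quadratic reciprocity gives (9/71) = (71/9). Reduce: 71 ≡ 8 (mod 9). Now have -(8/9).
Factor out 2: 8 = 2^3. Since 9 ≡ 1 (mod 8), (2/9) = +1, and (2/9)^3 = +1. Now have -(1/9).
(1/9) = 1. Collecting the sign factors: -1.
Second factor (55/71):
Both 55 ≡ 3 and 71 ≡ 3 (mod 4), so reciprocity gives (55/71) = -(71/55). Reduce: 71 ≡ 16 (mod 55). Now have -(16/55).
Factor out 2: 16 = 2^4. Since 55 ≡ 7 (mod 8), (2/55) = +1, and (2/55)^4 = +1. Now have -(1/55).
(1/55) = 1. Collecting the sign factors: -1.
Product: (-1)·(-1) = 1.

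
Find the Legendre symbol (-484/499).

Reduce the numerator: -484 ≡ 15 (mod 499), so (-484/499) = (15/499).
Both 15 ≡ 3 and 499 ≡ 3 (mod 4), so reciprocity gives (15/499) = -(499/15). Reduce: 499 ≡ 4 (mod 15). Now have -(4/15).
Factor out 2: 4 = 2^2. Since 15 ≡ 7 (mod 8), (2/15) = +1, and (2/15)^2 = +1. Now have -(1/15).
(1/15) = 1. Collecting the sign factors: -1.

-1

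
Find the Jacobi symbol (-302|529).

1

Reduce the numerator: -302 ≡ 227 (mod 529), so (-302|529) = (227|529).
529 ≡ 1 (mod 4), so quadratic reciprocity gives (227|529) = (529|227). Reduce: 529 ≡ 75 (mod 227). Now have (75|227).
Both 75 ≡ 3 and 227 ≡ 3 (mod 4), so reciprocity gives (75|227) = -(227|75). Reduce: 227 ≡ 2 (mod 75). Now have -(2|75).
Factor out 2: 2 = 2. Since 75 ≡ 3 (mod 8), (2|75) = -1. Now have (1|75).
(1|75) = 1. Collecting the sign factors: 1.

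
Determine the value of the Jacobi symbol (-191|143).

-1

(-191|143)
  = (95|143)    [-191 ≡ 95 mod 143]
  = -(143|95)    [QR: both ≡ 3 mod 4, sign flips]
  = -(48|95)    [143 ≡ 48 mod 95]
  = -(3|95)    [95 ≡ 7 mod 8 ⇒ (2|95)^4 = +1]
  = (95|3)    [QR: both ≡ 3 mod 4, sign flips]
  = (2|3)    [95 ≡ 2 mod 3]
  = -(1|3)    [3 ≡ 3 mod 8 ⇒ (2|3) = -1]
  = -1    [(1|3) = 1]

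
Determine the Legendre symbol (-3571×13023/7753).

1

By multiplicativity, (-3571·13023/7753) = (-3571/7753)·(13023/7753).
First factor (-3571/7753):
(-3571/7753)
  = (4182/7753)    [-3571 ≡ 4182 mod 7753]
  = (2091/7753)    [7753 ≡ 1 mod 8 ⇒ (2/7753) = +1]
  = (7753/2091)    [QR: 7753 ≡ 1 mod 4, sign kept]
  = (1480/2091)    [7753 ≡ 1480 mod 2091]
  = -(185/2091)    [2091 ≡ 3 mod 8 ⇒ (2/2091)^3 = -1]
  = -(2091/185)    [QR: 185 ≡ 1 mod 4, sign kept]
  = -(56/185)    [2091 ≡ 56 mod 185]
  = -(7/185)    [185 ≡ 1 mod 8 ⇒ (2/185)^3 = +1]
  = -(185/7)    [QR: 185 ≡ 1 mod 4, sign kept]
  = -(3/7)    [185 ≡ 3 mod 7]
  = (7/3)    [QR: both ≡ 3 mod 4, sign flips]
  = (1/3)    [7 ≡ 1 mod 3]
  = 1    [(1/3) = 1]
Second factor (13023/7753):
(13023/7753)
  = (5270/7753)    [13023 ≡ 5270 mod 7753]
  = (2635/7753)    [7753 ≡ 1 mod 8 ⇒ (2/7753) = +1]
  = (7753/2635)    [QR: 7753 ≡ 1 mod 4, sign kept]
  = (2483/2635)    [7753 ≡ 2483 mod 2635]
  = -(2635/2483)    [QR: both ≡ 3 mod 4, sign flips]
  = -(152/2483)    [2635 ≡ 152 mod 2483]
  = (19/2483)    [2483 ≡ 3 mod 8 ⇒ (2/2483)^3 = -1]
  = -(2483/19)    [QR: both ≡ 3 mod 4, sign flips]
  = -(13/19)    [2483 ≡ 13 mod 19]
  = -(19/13)    [QR: 13 ≡ 1 mod 4, sign kept]
  = -(6/13)    [19 ≡ 6 mod 13]
  = (3/13)    [13 ≡ 5 mod 8 ⇒ (2/13) = -1]
  = (13/3)    [QR: 13 ≡ 1 mod 4, sign kept]
  = (1/3)    [13 ≡ 1 mod 3]
  = 1    [(1/3) = 1]
Product: (1)·(1) = 1.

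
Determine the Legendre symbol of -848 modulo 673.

1

(-848/673)
  = (498/673)    [-848 ≡ 498 mod 673]
  = (249/673)    [673 ≡ 1 mod 8 ⇒ (2/673) = +1]
  = (673/249)    [QR: 249 ≡ 1 mod 4, sign kept]
  = (175/249)    [673 ≡ 175 mod 249]
  = (249/175)    [QR: 249 ≡ 1 mod 4, sign kept]
  = (74/175)    [249 ≡ 74 mod 175]
  = (37/175)    [175 ≡ 7 mod 8 ⇒ (2/175) = +1]
  = (175/37)    [QR: 37 ≡ 1 mod 4, sign kept]
  = (27/37)    [175 ≡ 27 mod 37]
  = (37/27)    [QR: 37 ≡ 1 mod 4, sign kept]
  = (10/27)    [37 ≡ 10 mod 27]
  = -(5/27)    [27 ≡ 3 mod 8 ⇒ (2/27) = -1]
  = -(27/5)    [QR: 5 ≡ 1 mod 4, sign kept]
  = -(2/5)    [27 ≡ 2 mod 5]
  = (1/5)    [5 ≡ 5 mod 8 ⇒ (2/5) = -1]
  = 1    [(1/5) = 1]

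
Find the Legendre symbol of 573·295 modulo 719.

By multiplicativity, (573·295|719) = (573|719)·(295|719).
First factor (573|719):
573 ≡ 1 (mod 4), so quadratic reciprocity gives (573|719) = (719|573). Reduce: 719 ≡ 146 (mod 573). Now have (146|573).
Factor out 2: 146 = 2·73. Since 573 ≡ 5 (mod 8), (2|573) = -1. Now have -(73|573).
73 ≡ 1 (mod 4), so quadratic reciprocity gives (73|573) = (573|73). Reduce: 573 ≡ 62 (mod 73). Now have -(62|73).
Factor out 2: 62 = 2·31. Since 73 ≡ 1 (mod 8), (2|73) = +1. Now have -(31|73).
73 ≡ 1 (mod 4), so quadratic reciprocity gives (31|73) = (73|31). Reduce: 73 ≡ 11 (mod 31). Now have -(11|31).
Both 11 ≡ 3 and 31 ≡ 3 (mod 4), so reciprocity gives (11|31) = -(31|11). Reduce: 31 ≡ 9 (mod 11). Now have (9|11).
9 ≡ 1 (mod 4), so quadratic reciprocity gives (9|11) = (11|9). Reduce: 11 ≡ 2 (mod 9). Now have (2|9).
Factor out 2: 2 = 2. Since 9 ≡ 1 (mod 8), (2|9) = +1. Now have (1|9).
(1|9) = 1. Collecting the sign factors: 1.
Second factor (295|719):
Both 295 ≡ 3 and 719 ≡ 3 (mod 4), so reciprocity gives (295|719) = -(719|295). Reduce: 719 ≡ 129 (mod 295). Now have -(129|295).
129 ≡ 1 (mod 4), so quadratic reciprocity gives (129|295) = (295|129). Reduce: 295 ≡ 37 (mod 129). Now have -(37|129).
37 ≡ 1 (mod 4), so quadratic reciprocity gives (37|129) = (129|37). Reduce: 129 ≡ 18 (mod 37). Now have -(18|37).
Factor out 2: 18 = 2·9. Since 37 ≡ 5 (mod 8), (2|37) = -1. Now have (9|37).
9 ≡ 1 (mod 4), so quadratic reciprocity gives (9|37) = (37|9). Reduce: 37 ≡ 1 (mod 9). Now have (1|9).
(1|9) = 1. Collecting the sign factors: 1.
Product: (1)·(1) = 1.

1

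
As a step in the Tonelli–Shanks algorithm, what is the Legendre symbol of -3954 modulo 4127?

1

(-3954/4127)
  = (173/4127)    [-3954 ≡ 173 mod 4127]
  = (4127/173)    [QR: 173 ≡ 1 mod 4, sign kept]
  = (148/173)    [4127 ≡ 148 mod 173]
  = (37/173)    [173 ≡ 5 mod 8 ⇒ (2/173)^2 = +1]
  = (173/37)    [QR: 37 ≡ 1 mod 4, sign kept]
  = (25/37)    [173 ≡ 25 mod 37]
  = (37/25)    [QR: 25 ≡ 1 mod 4, sign kept]
  = (12/25)    [37 ≡ 12 mod 25]
  = (3/25)    [25 ≡ 1 mod 8 ⇒ (2/25)^2 = +1]
  = (25/3)    [QR: 25 ≡ 1 mod 4, sign kept]
  = (1/3)    [25 ≡ 1 mod 3]
  = 1    [(1/3) = 1]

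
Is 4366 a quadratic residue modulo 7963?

no

(4366/7963)
  = -(2183/7963)    [7963 ≡ 3 mod 8 ⇒ (2/7963) = -1]
  = (7963/2183)    [QR: both ≡ 3 mod 4, sign flips]
  = (1414/2183)    [7963 ≡ 1414 mod 2183]
  = (707/2183)    [2183 ≡ 7 mod 8 ⇒ (2/2183) = +1]
  = -(2183/707)    [QR: both ≡ 3 mod 4, sign flips]
  = -(62/707)    [2183 ≡ 62 mod 707]
  = (31/707)    [707 ≡ 3 mod 8 ⇒ (2/707) = -1]
  = -(707/31)    [QR: both ≡ 3 mod 4, sign flips]
  = -(25/31)    [707 ≡ 25 mod 31]
  = -(31/25)    [QR: 25 ≡ 1 mod 4, sign kept]
  = -(6/25)    [31 ≡ 6 mod 25]
  = -(3/25)    [25 ≡ 1 mod 8 ⇒ (2/25) = +1]
  = -(25/3)    [QR: 25 ≡ 1 mod 4, sign kept]
  = -(1/3)    [25 ≡ 1 mod 3]
  = -1    [(1/3) = 1]
The Legendre symbol is -1, so x^2 ≡ 4366 (mod 7963) has no solution.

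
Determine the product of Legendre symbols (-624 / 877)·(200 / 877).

1

By multiplicativity, (-624·200 / 877) = (-624 / 877)·(200 / 877).
First factor (-624 / 877):
Reduce the numerator: -624 ≡ 253 (mod 877), so (-624 / 877) = (253 / 877).
253 ≡ 1 (mod 4), so quadratic reciprocity gives (253 / 877) = (877 / 253). Reduce: 877 ≡ 118 (mod 253). Now have (118 / 253).
Factor out 2: 118 = 2·59. Since 253 ≡ 5 (mod 8), (2 / 253) = -1. Now have -(59 / 253).
253 ≡ 1 (mod 4), so quadratic reciprocity gives (59 / 253) = (253 / 59). Reduce: 253 ≡ 17 (mod 59). Now have -(17 / 59).
17 ≡ 1 (mod 4), so quadratic reciprocity gives (17 / 59) = (59 / 17). Reduce: 59 ≡ 8 (mod 17). Now have -(8 / 17).
Factor out 2: 8 = 2^3. Since 17 ≡ 1 (mod 8), (2 / 17) = +1, and (2 / 17)^3 = +1. Now have -(1 / 17).
(1 / 17) = 1. Collecting the sign factors: -1.
Second factor (200 / 877):
Factor out 2: 200 = 2^3·25. Since 877 ≡ 5 (mod 8), (2 / 877) = -1, and (2 / 877)^3 = -1. Now have -(25 / 877).
25 ≡ 1 (mod 4), so quadratic reciprocity gives (25 / 877) = (877 / 25). Reduce: 877 ≡ 2 (mod 25). Now have -(2 / 25).
Factor out 2: 2 = 2. Since 25 ≡ 1 (mod 8), (2 / 25) = +1. Now have -(1 / 25).
(1 / 25) = 1. Collecting the sign factors: -1.
Product: (-1)·(-1) = 1.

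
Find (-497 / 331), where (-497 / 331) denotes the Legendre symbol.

(-497 / 331)
  = -(497 / 331)    [331 ≡ 3 mod 4 ⇒ (-1 / 331) = -1]
  = -(166 / 331)    [497 ≡ 166 mod 331]
  = (83 / 331)    [331 ≡ 3 mod 8 ⇒ (2 / 331) = -1]
  = -(331 / 83)    [QR: both ≡ 3 mod 4, sign flips]
  = -(82 / 83)    [331 ≡ 82 mod 83]
  = (41 / 83)    [83 ≡ 3 mod 8 ⇒ (2 / 83) = -1]
  = (83 / 41)    [QR: 41 ≡ 1 mod 4, sign kept]
  = (1 / 41)    [83 ≡ 1 mod 41]
  = 1    [(1 / 41) = 1]

1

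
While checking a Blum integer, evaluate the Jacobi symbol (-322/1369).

1

(-322/1369)
  = (322/1369)    [1369 ≡ 1 mod 4 ⇒ (-1/1369) = +1]
  = (161/1369)    [1369 ≡ 1 mod 8 ⇒ (2/1369) = +1]
  = (1369/161)    [QR: 161 ≡ 1 mod 4, sign kept]
  = (81/161)    [1369 ≡ 81 mod 161]
  = (161/81)    [QR: 81 ≡ 1 mod 4, sign kept]
  = (80/81)    [161 ≡ 80 mod 81]
  = (5/81)    [81 ≡ 1 mod 8 ⇒ (2/81)^4 = +1]
  = (81/5)    [QR: 5 ≡ 1 mod 4, sign kept]
  = (1/5)    [81 ≡ 1 mod 5]
  = 1    [(1/5) = 1]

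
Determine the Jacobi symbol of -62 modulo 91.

1

(-62/91)
  = -(62/91)    [91 ≡ 3 mod 4 ⇒ (-1/91) = -1]
  = (31/91)    [91 ≡ 3 mod 8 ⇒ (2/91) = -1]
  = -(91/31)    [QR: both ≡ 3 mod 4, sign flips]
  = -(29/31)    [91 ≡ 29 mod 31]
  = -(31/29)    [QR: 29 ≡ 1 mod 4, sign kept]
  = -(2/29)    [31 ≡ 2 mod 29]
  = (1/29)    [29 ≡ 5 mod 8 ⇒ (2/29) = -1]
  = 1    [(1/29) = 1]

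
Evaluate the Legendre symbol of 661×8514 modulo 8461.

By multiplicativity, (661·8514/8461) = (661/8461)·(8514/8461).
First factor (661/8461):
661 ≡ 1 (mod 4), so quadratic reciprocity gives (661/8461) = (8461/661). Reduce: 8461 ≡ 529 (mod 661). Now have (529/661).
529 ≡ 1 (mod 4), so quadratic reciprocity gives (529/661) = (661/529). Reduce: 661 ≡ 132 (mod 529). Now have (132/529).
Factor out 2: 132 = 2^2·33. Since 529 ≡ 1 (mod 8), (2/529) = +1, and (2/529)^2 = +1. Now have (33/529).
33 ≡ 1 (mod 4), so quadratic reciprocity gives (33/529) = (529/33). Reduce: 529 ≡ 1 (mod 33). Now have (1/33).
(1/33) = 1. Collecting the sign factors: 1.
Second factor (8514/8461):
Reduce the numerator: 8514 ≡ 53 (mod 8461), so (8514/8461) = (53/8461).
53 ≡ 1 (mod 4), so quadratic reciprocity gives (53/8461) = (8461/53). Reduce: 8461 ≡ 34 (mod 53). Now have (34/53).
Factor out 2: 34 = 2·17. Since 53 ≡ 5 (mod 8), (2/53) = -1. Now have -(17/53).
17 ≡ 1 (mod 4), so quadratic reciprocity gives (17/53) = (53/17). Reduce: 53 ≡ 2 (mod 17). Now have -(2/17).
Factor out 2: 2 = 2. Since 17 ≡ 1 (mod 8), (2/17) = +1. Now have -(1/17).
(1/17) = 1. Collecting the sign factors: -1.
Product: (1)·(-1) = -1.

-1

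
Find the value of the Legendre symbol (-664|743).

-1

(-664|743)
  = (79|743)    [-664 ≡ 79 mod 743]
  = -(743|79)    [QR: both ≡ 3 mod 4, sign flips]
  = -(32|79)    [743 ≡ 32 mod 79]
  = -(1|79)    [79 ≡ 7 mod 8 ⇒ (2|79)^5 = +1]
  = -1    [(1|79) = 1]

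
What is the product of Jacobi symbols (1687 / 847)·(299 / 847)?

By multiplicativity, (1687·299 / 847) = (1687 / 847)·(299 / 847).
First factor (1687 / 847):
Reduce the numerator: 1687 ≡ 840 (mod 847), so (1687 / 847) = (840 / 847).
Factor out 2: 840 = 2^3·105. Since 847 ≡ 7 (mod 8), (2 / 847) = +1, and (2 / 847)^3 = +1. Now have (105 / 847).
105 ≡ 1 (mod 4), so quadratic reciprocity gives (105 / 847) = (847 / 105). Reduce: 847 ≡ 7 (mod 105). Now have (7 / 105).
105 ≡ 1 (mod 4), so quadratic reciprocity gives (7 / 105) = (105 / 7). Reduce: 105 ≡ 0 (mod 7). Now have (0 / 7).
The numerator is now 0 with denominator 7 > 1: the symbol is 0.
Second factor (299 / 847):
Both 299 ≡ 3 and 847 ≡ 3 (mod 4), so reciprocity gives (299 / 847) = -(847 / 299). Reduce: 847 ≡ 249 (mod 299). Now have -(249 / 299).
249 ≡ 1 (mod 4), so quadratic reciprocity gives (249 / 299) = (299 / 249). Reduce: 299 ≡ 50 (mod 249). Now have -(50 / 249).
Factor out 2: 50 = 2·25. Since 249 ≡ 1 (mod 8), (2 / 249) = +1. Now have -(25 / 249).
25 ≡ 1 (mod 4), so quadratic reciprocity gives (25 / 249) = (249 / 25). Reduce: 249 ≡ 24 (mod 25). Now have -(24 / 25).
Factor out 2: 24 = 2^3·3. Since 25 ≡ 1 (mod 8), (2 / 25) = +1, and (2 / 25)^3 = +1. Now have -(3 / 25).
25 ≡ 1 (mod 4), so quadratic reciprocity gives (3 / 25) = (25 / 3). Reduce: 25 ≡ 1 (mod 3). Now have -(1 / 3).
(1 / 3) = 1. Collecting the sign factors: -1.
Product: (0)·(-1) = 0.

0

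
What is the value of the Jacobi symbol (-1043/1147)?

Reduce the numerator: -1043 ≡ 104 (mod 1147), so (-1043/1147) = (104/1147).
Factor out 2: 104 = 2^3·13. Since 1147 ≡ 3 (mod 8), (2/1147) = -1, and (2/1147)^3 = -1. Now have -(13/1147).
13 ≡ 1 (mod 4), so quadratic reciprocity gives (13/1147) = (1147/13). Reduce: 1147 ≡ 3 (mod 13). Now have -(3/13).
13 ≡ 1 (mod 4), so quadratic reciprocity gives (3/13) = (13/3). Reduce: 13 ≡ 1 (mod 3). Now have -(1/3).
(1/3) = 1. Collecting the sign factors: -1.

-1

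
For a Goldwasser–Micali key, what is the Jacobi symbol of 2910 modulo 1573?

Reduce the numerator: 2910 ≡ 1337 (mod 1573), so (2910/1573) = (1337/1573).
1337 ≡ 1 (mod 4), so quadratic reciprocity gives (1337/1573) = (1573/1337). Reduce: 1573 ≡ 236 (mod 1337). Now have (236/1337).
Factor out 2: 236 = 2^2·59. Since 1337 ≡ 1 (mod 8), (2/1337) = +1, and (2/1337)^2 = +1. Now have (59/1337).
1337 ≡ 1 (mod 4), so quadratic reciprocity gives (59/1337) = (1337/59). Reduce: 1337 ≡ 39 (mod 59). Now have (39/59).
Both 39 ≡ 3 and 59 ≡ 3 (mod 4), so reciprocity gives (39/59) = -(59/39). Reduce: 59 ≡ 20 (mod 39). Now have -(20/39).
Factor out 2: 20 = 2^2·5. Since 39 ≡ 7 (mod 8), (2/39) = +1, and (2/39)^2 = +1. Now have -(5/39).
5 ≡ 1 (mod 4), so quadratic reciprocity gives (5/39) = (39/5). Reduce: 39 ≡ 4 (mod 5). Now have -(4/5).
Factor out 2: 4 = 2^2. Since 5 ≡ 5 (mod 8), (2/5) = -1, and (2/5)^2 = +1. Now have -(1/5).
(1/5) = 1. Collecting the sign factors: -1.

-1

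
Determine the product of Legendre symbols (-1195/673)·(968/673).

1

By multiplicativity, (-1195·968/673) = (-1195/673)·(968/673).
First factor (-1195/673):
(-1195/673)
  = (1195/673)    [673 ≡ 1 mod 4 ⇒ (-1/673) = +1]
  = (522/673)    [1195 ≡ 522 mod 673]
  = (261/673)    [673 ≡ 1 mod 8 ⇒ (2/673) = +1]
  = (673/261)    [QR: 261 ≡ 1 mod 4, sign kept]
  = (151/261)    [673 ≡ 151 mod 261]
  = (261/151)    [QR: 261 ≡ 1 mod 4, sign kept]
  = (110/151)    [261 ≡ 110 mod 151]
  = (55/151)    [151 ≡ 7 mod 8 ⇒ (2/151) = +1]
  = -(151/55)    [QR: both ≡ 3 mod 4, sign flips]
  = -(41/55)    [151 ≡ 41 mod 55]
  = -(55/41)    [QR: 41 ≡ 1 mod 4, sign kept]
  = -(14/41)    [55 ≡ 14 mod 41]
  = -(7/41)    [41 ≡ 1 mod 8 ⇒ (2/41) = +1]
  = -(41/7)    [QR: 41 ≡ 1 mod 4, sign kept]
  = -(6/7)    [41 ≡ 6 mod 7]
  = -(3/7)    [7 ≡ 7 mod 8 ⇒ (2/7) = +1]
  = (7/3)    [QR: both ≡ 3 mod 4, sign flips]
  = (1/3)    [7 ≡ 1 mod 3]
  = 1    [(1/3) = 1]
Second factor (968/673):
(968/673)
  = (295/673)    [968 ≡ 295 mod 673]
  = (673/295)    [QR: 673 ≡ 1 mod 4, sign kept]
  = (83/295)    [673 ≡ 83 mod 295]
  = -(295/83)    [QR: both ≡ 3 mod 4, sign flips]
  = -(46/83)    [295 ≡ 46 mod 83]
  = (23/83)    [83 ≡ 3 mod 8 ⇒ (2/83) = -1]
  = -(83/23)    [QR: both ≡ 3 mod 4, sign flips]
  = -(14/23)    [83 ≡ 14 mod 23]
  = -(7/23)    [23 ≡ 7 mod 8 ⇒ (2/23) = +1]
  = (23/7)    [QR: both ≡ 3 mod 4, sign flips]
  = (2/7)    [23 ≡ 2 mod 7]
  = (1/7)    [7 ≡ 7 mod 8 ⇒ (2/7) = +1]
  = 1    [(1/7) = 1]
Product: (1)·(1) = 1.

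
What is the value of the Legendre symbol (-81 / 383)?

Pull out -1: (-81 / 383) = (-1 / 383)·(81 / 383). Since 383 ≡ 3 (mod 4), (-1 / 383) = -1. Now have -(81 / 383).
81 ≡ 1 (mod 4), so quadratic reciprocity gives (81 / 383) = (383 / 81). Reduce: 383 ≡ 59 (mod 81). Now have -(59 / 81).
81 ≡ 1 (mod 4), so quadratic reciprocity gives (59 / 81) = (81 / 59). Reduce: 81 ≡ 22 (mod 59). Now have -(22 / 59).
Factor out 2: 22 = 2·11. Since 59 ≡ 3 (mod 8), (2 / 59) = -1. Now have (11 / 59).
Both 11 ≡ 3 and 59 ≡ 3 (mod 4), so reciprocity gives (11 / 59) = -(59 / 11). Reduce: 59 ≡ 4 (mod 11). Now have -(4 / 11).
Factor out 2: 4 = 2^2. Since 11 ≡ 3 (mod 8), (2 / 11) = -1, and (2 / 11)^2 = +1. Now have -(1 / 11).
(1 / 11) = 1. Collecting the sign factors: -1.

-1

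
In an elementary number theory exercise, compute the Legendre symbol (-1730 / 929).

(-1730 / 929)
  = (1730 / 929)    [929 ≡ 1 mod 4 ⇒ (-1 / 929) = +1]
  = (801 / 929)    [1730 ≡ 801 mod 929]
  = (929 / 801)    [QR: 801 ≡ 1 mod 4, sign kept]
  = (128 / 801)    [929 ≡ 128 mod 801]
  = (1 / 801)    [801 ≡ 1 mod 8 ⇒ (2 / 801)^7 = +1]
  = 1    [(1 / 801) = 1]

1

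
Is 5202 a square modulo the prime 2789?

Reduce the numerator: 5202 ≡ 2413 (mod 2789), so (5202|2789) = (2413|2789).
2413 ≡ 1 (mod 4), so quadratic reciprocity gives (2413|2789) = (2789|2413). Reduce: 2789 ≡ 376 (mod 2413). Now have (376|2413).
Factor out 2: 376 = 2^3·47. Since 2413 ≡ 5 (mod 8), (2|2413) = -1, and (2|2413)^3 = -1. Now have -(47|2413).
2413 ≡ 1 (mod 4), so quadratic reciprocity gives (47|2413) = (2413|47). Reduce: 2413 ≡ 16 (mod 47). Now have -(16|47).
Factor out 2: 16 = 2^4. Since 47 ≡ 7 (mod 8), (2|47) = +1, and (2|47)^4 = +1. Now have -(1|47).
(1|47) = 1. Collecting the sign factors: -1.
The Legendre symbol is -1, so x^2 ≡ 5202 (mod 2789) has no solution.

no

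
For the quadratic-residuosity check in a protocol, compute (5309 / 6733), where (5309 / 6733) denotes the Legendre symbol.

5309 ≡ 1 (mod 4), so quadratic reciprocity gives (5309 / 6733) = (6733 / 5309). Reduce: 6733 ≡ 1424 (mod 5309). Now have (1424 / 5309).
Factor out 2: 1424 = 2^4·89. Since 5309 ≡ 5 (mod 8), (2 / 5309) = -1, and (2 / 5309)^4 = +1. Now have (89 / 5309).
89 ≡ 1 (mod 4), so quadratic reciprocity gives (89 / 5309) = (5309 / 89). Reduce: 5309 ≡ 58 (mod 89). Now have (58 / 89).
Factor out 2: 58 = 2·29. Since 89 ≡ 1 (mod 8), (2 / 89) = +1. Now have (29 / 89).
29 ≡ 1 (mod 4), so quadratic reciprocity gives (29 / 89) = (89 / 29). Reduce: 89 ≡ 2 (mod 29). Now have (2 / 29).
Factor out 2: 2 = 2. Since 29 ≡ 5 (mod 8), (2 / 29) = -1. Now have -(1 / 29).
(1 / 29) = 1. Collecting the sign factors: -1.

-1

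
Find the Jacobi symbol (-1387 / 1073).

-1

(-1387 / 1073)
  = (759 / 1073)    [-1387 ≡ 759 mod 1073]
  = (1073 / 759)    [QR: 1073 ≡ 1 mod 4, sign kept]
  = (314 / 759)    [1073 ≡ 314 mod 759]
  = (157 / 759)    [759 ≡ 7 mod 8 ⇒ (2 / 759) = +1]
  = (759 / 157)    [QR: 157 ≡ 1 mod 4, sign kept]
  = (131 / 157)    [759 ≡ 131 mod 157]
  = (157 / 131)    [QR: 157 ≡ 1 mod 4, sign kept]
  = (26 / 131)    [157 ≡ 26 mod 131]
  = -(13 / 131)    [131 ≡ 3 mod 8 ⇒ (2 / 131) = -1]
  = -(131 / 13)    [QR: 13 ≡ 1 mod 4, sign kept]
  = -(1 / 13)    [131 ≡ 1 mod 13]
  = -1    [(1 / 13) = 1]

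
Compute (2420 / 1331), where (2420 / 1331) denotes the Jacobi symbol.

Reduce the numerator: 2420 ≡ 1089 (mod 1331), so (2420 / 1331) = (1089 / 1331).
1089 ≡ 1 (mod 4), so quadratic reciprocity gives (1089 / 1331) = (1331 / 1089). Reduce: 1331 ≡ 242 (mod 1089). Now have (242 / 1089).
Factor out 2: 242 = 2·121. Since 1089 ≡ 1 (mod 8), (2 / 1089) = +1. Now have (121 / 1089).
121 ≡ 1 (mod 4), so quadratic reciprocity gives (121 / 1089) = (1089 / 121). Reduce: 1089 ≡ 0 (mod 121). Now have (0 / 121).
The numerator is now 0 with denominator 121 > 1: the symbol is 0.

0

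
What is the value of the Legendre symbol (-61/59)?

1

(-61/59)
  = (57/59)    [-61 ≡ 57 mod 59]
  = (59/57)    [QR: 57 ≡ 1 mod 4, sign kept]
  = (2/57)    [59 ≡ 2 mod 57]
  = (1/57)    [57 ≡ 1 mod 8 ⇒ (2/57) = +1]
  = 1    [(1/57) = 1]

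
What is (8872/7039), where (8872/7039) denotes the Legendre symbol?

Reduce the numerator: 8872 ≡ 1833 (mod 7039), so (8872/7039) = (1833/7039).
1833 ≡ 1 (mod 4), so quadratic reciprocity gives (1833/7039) = (7039/1833). Reduce: 7039 ≡ 1540 (mod 1833). Now have (1540/1833).
Factor out 2: 1540 = 2^2·385. Since 1833 ≡ 1 (mod 8), (2/1833) = +1, and (2/1833)^2 = +1. Now have (385/1833).
385 ≡ 1 (mod 4), so quadratic reciprocity gives (385/1833) = (1833/385). Reduce: 1833 ≡ 293 (mod 385). Now have (293/385).
293 ≡ 1 (mod 4), so quadratic reciprocity gives (293/385) = (385/293). Reduce: 385 ≡ 92 (mod 293). Now have (92/293).
Factor out 2: 92 = 2^2·23. Since 293 ≡ 5 (mod 8), (2/293) = -1, and (2/293)^2 = +1. Now have (23/293).
293 ≡ 1 (mod 4), so quadratic reciprocity gives (23/293) = (293/23). Reduce: 293 ≡ 17 (mod 23). Now have (17/23).
17 ≡ 1 (mod 4), so quadratic reciprocity gives (17/23) = (23/17). Reduce: 23 ≡ 6 (mod 17). Now have (6/17).
Factor out 2: 6 = 2·3. Since 17 ≡ 1 (mod 8), (2/17) = +1. Now have (3/17).
17 ≡ 1 (mod 4), so quadratic reciprocity gives (3/17) = (17/3). Reduce: 17 ≡ 2 (mod 3). Now have (2/3).
Factor out 2: 2 = 2. Since 3 ≡ 3 (mod 8), (2/3) = -1. Now have -(1/3).
(1/3) = 1. Collecting the sign factors: -1.

-1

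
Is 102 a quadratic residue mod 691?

(102/691)
  = -(51/691)    [691 ≡ 3 mod 8 ⇒ (2/691) = -1]
  = (691/51)    [QR: both ≡ 3 mod 4, sign flips]
  = (28/51)    [691 ≡ 28 mod 51]
  = (7/51)    [51 ≡ 3 mod 8 ⇒ (2/51)^2 = +1]
  = -(51/7)    [QR: both ≡ 3 mod 4, sign flips]
  = -(2/7)    [51 ≡ 2 mod 7]
  = -(1/7)    [7 ≡ 7 mod 8 ⇒ (2/7) = +1]
  = -1    [(1/7) = 1]
The Legendre symbol is -1, so x^2 ≡ 102 (mod 691) has no solution.

no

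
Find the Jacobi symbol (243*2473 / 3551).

1

By multiplicativity, (243·2473 / 3551) = (243 / 3551)·(2473 / 3551).
First factor (243 / 3551):
(243 / 3551)
  = -(3551 / 243)    [QR: both ≡ 3 mod 4, sign flips]
  = -(149 / 243)    [3551 ≡ 149 mod 243]
  = -(243 / 149)    [QR: 149 ≡ 1 mod 4, sign kept]
  = -(94 / 149)    [243 ≡ 94 mod 149]
  = (47 / 149)    [149 ≡ 5 mod 8 ⇒ (2 / 149) = -1]
  = (149 / 47)    [QR: 149 ≡ 1 mod 4, sign kept]
  = (8 / 47)    [149 ≡ 8 mod 47]
  = (1 / 47)    [47 ≡ 7 mod 8 ⇒ (2 / 47)^3 = +1]
  = 1    [(1 / 47) = 1]
Second factor (2473 / 3551):
(2473 / 3551)
  = (3551 / 2473)    [QR: 2473 ≡ 1 mod 4, sign kept]
  = (1078 / 2473)    [3551 ≡ 1078 mod 2473]
  = (539 / 2473)    [2473 ≡ 1 mod 8 ⇒ (2 / 2473) = +1]
  = (2473 / 539)    [QR: 2473 ≡ 1 mod 4, sign kept]
  = (317 / 539)    [2473 ≡ 317 mod 539]
  = (539 / 317)    [QR: 317 ≡ 1 mod 4, sign kept]
  = (222 / 317)    [539 ≡ 222 mod 317]
  = -(111 / 317)    [317 ≡ 5 mod 8 ⇒ (2 / 317) = -1]
  = -(317 / 111)    [QR: 317 ≡ 1 mod 4, sign kept]
  = -(95 / 111)    [317 ≡ 95 mod 111]
  = (111 / 95)    [QR: both ≡ 3 mod 4, sign flips]
  = (16 / 95)    [111 ≡ 16 mod 95]
  = (1 / 95)    [95 ≡ 7 mod 8 ⇒ (2 / 95)^4 = +1]
  = 1    [(1 / 95) = 1]
Product: (1)·(1) = 1.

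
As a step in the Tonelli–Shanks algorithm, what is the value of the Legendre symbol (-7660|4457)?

(-7660|4457)
  = (7660|4457)    [4457 ≡ 1 mod 4 ⇒ (-1|4457) = +1]
  = (3203|4457)    [7660 ≡ 3203 mod 4457]
  = (4457|3203)    [QR: 4457 ≡ 1 mod 4, sign kept]
  = (1254|3203)    [4457 ≡ 1254 mod 3203]
  = -(627|3203)    [3203 ≡ 3 mod 8 ⇒ (2|3203) = -1]
  = (3203|627)    [QR: both ≡ 3 mod 4, sign flips]
  = (68|627)    [3203 ≡ 68 mod 627]
  = (17|627)    [627 ≡ 3 mod 8 ⇒ (2|627)^2 = +1]
  = (627|17)    [QR: 17 ≡ 1 mod 4, sign kept]
  = (15|17)    [627 ≡ 15 mod 17]
  = (17|15)    [QR: 17 ≡ 1 mod 4, sign kept]
  = (2|15)    [17 ≡ 2 mod 15]
  = (1|15)    [15 ≡ 7 mod 8 ⇒ (2|15) = +1]
  = 1    [(1|15) = 1]

1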